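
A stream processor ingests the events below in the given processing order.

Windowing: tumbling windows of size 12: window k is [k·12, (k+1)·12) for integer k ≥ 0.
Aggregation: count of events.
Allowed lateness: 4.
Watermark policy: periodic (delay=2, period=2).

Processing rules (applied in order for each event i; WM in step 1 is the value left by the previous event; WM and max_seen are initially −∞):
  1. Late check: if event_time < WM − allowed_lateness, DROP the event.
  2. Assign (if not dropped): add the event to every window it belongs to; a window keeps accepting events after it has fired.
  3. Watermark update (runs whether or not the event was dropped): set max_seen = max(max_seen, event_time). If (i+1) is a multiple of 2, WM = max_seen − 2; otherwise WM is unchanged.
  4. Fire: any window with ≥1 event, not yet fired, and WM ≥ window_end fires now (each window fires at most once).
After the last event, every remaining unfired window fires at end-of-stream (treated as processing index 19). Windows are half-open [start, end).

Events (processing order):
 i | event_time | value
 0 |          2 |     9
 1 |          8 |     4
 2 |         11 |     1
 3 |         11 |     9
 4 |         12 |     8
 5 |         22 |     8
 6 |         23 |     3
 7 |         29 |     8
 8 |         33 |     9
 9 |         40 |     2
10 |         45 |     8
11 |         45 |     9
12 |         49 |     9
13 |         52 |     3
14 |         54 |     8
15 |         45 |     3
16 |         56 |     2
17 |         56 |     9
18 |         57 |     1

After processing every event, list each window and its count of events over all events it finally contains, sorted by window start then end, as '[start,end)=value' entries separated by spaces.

[0,12)=4 [12,24)=3 [24,36)=2 [36,48)=3 [48,60)=6

i=0 t=2 v=9: → [0,12); WM=−∞
i=1 t=8 v=4: → [0,12); WM=6
i=2 t=11 v=1: → [0,12); WM=6
i=3 t=11 v=9: → [0,12); WM=9
i=4 t=12 v=8: → [12,24); WM=9
i=5 t=22 v=8: → [12,24); WM=20; [0,12) fires=4
i=6 t=23 v=3: → [12,24); WM=20
i=7 t=29 v=8: → [24,36); WM=27; [12,24) fires=3
i=8 t=33 v=9: → [24,36); WM=27
i=9 t=40 v=2: → [36,48); WM=38; [24,36) fires=2
i=10 t=45 v=8: → [36,48); WM=38
i=11 t=45 v=9: → [36,48); WM=43
i=12 t=49 v=9: → [48,60); WM=43
i=13 t=52 v=3: → [48,60); WM=50; [36,48) fires=3
i=14 t=54 v=8: → [48,60); WM=50
i=15 t=45 v=3: DROP (t<50-4); WM=52
i=16 t=56 v=2: → [48,60); WM=52
i=17 t=56 v=9: → [48,60); WM=54
i=18 t=57 v=1: → [48,60); WM=54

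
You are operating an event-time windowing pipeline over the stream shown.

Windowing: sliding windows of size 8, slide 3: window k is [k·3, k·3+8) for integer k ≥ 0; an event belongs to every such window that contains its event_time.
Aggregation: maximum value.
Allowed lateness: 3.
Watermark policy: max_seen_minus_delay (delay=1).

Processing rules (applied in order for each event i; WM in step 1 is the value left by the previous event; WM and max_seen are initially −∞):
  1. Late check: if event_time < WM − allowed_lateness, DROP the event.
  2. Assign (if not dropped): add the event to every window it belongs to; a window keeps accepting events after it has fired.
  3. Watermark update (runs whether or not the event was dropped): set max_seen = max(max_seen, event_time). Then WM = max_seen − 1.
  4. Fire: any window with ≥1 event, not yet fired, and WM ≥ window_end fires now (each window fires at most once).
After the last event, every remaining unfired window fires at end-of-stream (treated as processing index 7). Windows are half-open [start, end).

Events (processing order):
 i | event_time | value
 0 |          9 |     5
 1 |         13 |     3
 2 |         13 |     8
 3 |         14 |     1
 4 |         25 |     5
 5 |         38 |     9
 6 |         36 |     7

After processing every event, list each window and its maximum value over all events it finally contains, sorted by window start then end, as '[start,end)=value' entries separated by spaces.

[3,11)=5 [6,14)=8 [9,17)=8 [12,20)=8 [18,26)=5 [21,29)=5 [24,32)=5 [30,38)=7 [33,41)=9 [36,44)=9

i=0 t=9 v=5: → [9,17),[6,14),[3,11); WM=8
i=1 t=13 v=3: → [12,20),[9,17),[6,14); WM=12; [3,11) fires=5
i=2 t=13 v=8: → [12,20),[9,17),[6,14); WM=12
i=3 t=14 v=1: → [12,20),[9,17); WM=13
i=4 t=25 v=5: → [24,32),[21,29),[18,26); WM=24; [6,14) fires=8 [9,17) fires=8 [12,20) fires=8
i=5 t=38 v=9: → [36,44),[33,41); WM=37; [18,26) fires=5 [21,29) fires=5 [24,32) fires=5
i=6 t=36 v=7: → [36,44),[33,41),[30,38); WM=37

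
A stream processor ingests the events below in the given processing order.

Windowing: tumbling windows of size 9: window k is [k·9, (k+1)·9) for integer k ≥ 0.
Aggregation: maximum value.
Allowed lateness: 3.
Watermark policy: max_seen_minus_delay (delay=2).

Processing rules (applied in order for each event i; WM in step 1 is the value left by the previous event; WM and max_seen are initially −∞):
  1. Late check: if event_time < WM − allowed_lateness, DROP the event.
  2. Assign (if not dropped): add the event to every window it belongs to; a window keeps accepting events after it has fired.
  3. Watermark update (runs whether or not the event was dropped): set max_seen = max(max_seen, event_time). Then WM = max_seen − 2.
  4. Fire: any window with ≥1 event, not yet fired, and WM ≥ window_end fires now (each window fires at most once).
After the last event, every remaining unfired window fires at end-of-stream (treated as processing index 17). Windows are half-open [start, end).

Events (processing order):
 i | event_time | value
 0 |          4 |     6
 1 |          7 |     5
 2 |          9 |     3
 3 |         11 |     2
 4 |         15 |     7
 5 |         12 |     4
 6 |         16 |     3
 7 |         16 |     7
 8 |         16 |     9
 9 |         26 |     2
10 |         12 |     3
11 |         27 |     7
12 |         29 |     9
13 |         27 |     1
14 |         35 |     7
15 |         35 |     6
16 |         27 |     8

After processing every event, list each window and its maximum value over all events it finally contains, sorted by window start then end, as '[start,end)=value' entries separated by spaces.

i=0 t=4 v=6: → [0,9); WM=2
i=1 t=7 v=5: → [0,9); WM=5
i=2 t=9 v=3: → [9,18); WM=7
i=3 t=11 v=2: → [9,18); WM=9; [0,9) fires=6
i=4 t=15 v=7: → [9,18); WM=13
i=5 t=12 v=4: → [9,18); WM=13
i=6 t=16 v=3: → [9,18); WM=14
i=7 t=16 v=7: → [9,18); WM=14
i=8 t=16 v=9: → [9,18); WM=14
i=9 t=26 v=2: → [18,27); WM=24; [9,18) fires=9
i=10 t=12 v=3: DROP (t<24-3); WM=24
i=11 t=27 v=7: → [27,36); WM=25
i=12 t=29 v=9: → [27,36); WM=27; [18,27) fires=2
i=13 t=27 v=1: → [27,36); WM=27
i=14 t=35 v=7: → [27,36); WM=33
i=15 t=35 v=6: → [27,36); WM=33
i=16 t=27 v=8: DROP (t<33-3); WM=33

[0,9)=6 [9,18)=9 [18,27)=2 [27,36)=9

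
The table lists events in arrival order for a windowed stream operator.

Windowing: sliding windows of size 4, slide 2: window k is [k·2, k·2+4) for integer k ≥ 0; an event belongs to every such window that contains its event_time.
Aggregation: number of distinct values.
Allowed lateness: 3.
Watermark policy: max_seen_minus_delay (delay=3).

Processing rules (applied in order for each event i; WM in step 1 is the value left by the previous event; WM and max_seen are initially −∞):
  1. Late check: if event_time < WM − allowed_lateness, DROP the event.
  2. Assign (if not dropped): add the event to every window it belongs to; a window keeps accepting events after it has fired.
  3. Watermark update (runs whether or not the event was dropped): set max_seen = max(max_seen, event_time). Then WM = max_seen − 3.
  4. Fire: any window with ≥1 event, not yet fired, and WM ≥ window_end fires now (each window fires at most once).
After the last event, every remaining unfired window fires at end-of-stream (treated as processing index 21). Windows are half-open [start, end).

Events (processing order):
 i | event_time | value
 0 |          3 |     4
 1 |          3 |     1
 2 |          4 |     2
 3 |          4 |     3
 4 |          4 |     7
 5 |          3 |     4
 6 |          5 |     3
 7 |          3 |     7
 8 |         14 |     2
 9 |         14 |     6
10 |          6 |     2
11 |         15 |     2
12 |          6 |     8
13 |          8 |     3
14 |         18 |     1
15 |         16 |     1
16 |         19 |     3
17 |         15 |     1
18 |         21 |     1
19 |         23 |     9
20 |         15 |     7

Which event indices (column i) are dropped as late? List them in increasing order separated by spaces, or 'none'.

i=0 t=3 v=4: → [2,6),[0,4); WM=0
i=1 t=3 v=1: → [2,6),[0,4); WM=0
i=2 t=4 v=2: → [4,8),[2,6); WM=1
i=3 t=4 v=3: → [4,8),[2,6); WM=1
i=4 t=4 v=7: → [4,8),[2,6); WM=1
i=5 t=3 v=4: → [2,6),[0,4); WM=1
i=6 t=5 v=3: → [4,8),[2,6); WM=2
i=7 t=3 v=7: → [2,6),[0,4); WM=2
i=8 t=14 v=2: → [14,18),[12,16); WM=11; [0,4) fires=3 [2,6) fires=5 [4,8) fires=3
i=9 t=14 v=6: → [14,18),[12,16); WM=11
i=10 t=6 v=2: DROP (t<11-3); WM=11
i=11 t=15 v=2: → [14,18),[12,16); WM=12
i=12 t=6 v=8: DROP (t<12-3); WM=12
i=13 t=8 v=3: DROP (t<12-3); WM=12
i=14 t=18 v=1: → [18,22),[16,20); WM=15
i=15 t=16 v=1: → [16,20),[14,18); WM=15
i=16 t=19 v=3: → [18,22),[16,20); WM=16; [12,16) fires=2
i=17 t=15 v=1: → [14,18),[12,16); WM=16
i=18 t=21 v=1: → [20,24),[18,22); WM=18; [14,18) fires=3
i=19 t=23 v=9: → [22,26),[20,24); WM=20; [16,20) fires=2
i=20 t=15 v=7: DROP (t<20-3); WM=20

10 12 13 20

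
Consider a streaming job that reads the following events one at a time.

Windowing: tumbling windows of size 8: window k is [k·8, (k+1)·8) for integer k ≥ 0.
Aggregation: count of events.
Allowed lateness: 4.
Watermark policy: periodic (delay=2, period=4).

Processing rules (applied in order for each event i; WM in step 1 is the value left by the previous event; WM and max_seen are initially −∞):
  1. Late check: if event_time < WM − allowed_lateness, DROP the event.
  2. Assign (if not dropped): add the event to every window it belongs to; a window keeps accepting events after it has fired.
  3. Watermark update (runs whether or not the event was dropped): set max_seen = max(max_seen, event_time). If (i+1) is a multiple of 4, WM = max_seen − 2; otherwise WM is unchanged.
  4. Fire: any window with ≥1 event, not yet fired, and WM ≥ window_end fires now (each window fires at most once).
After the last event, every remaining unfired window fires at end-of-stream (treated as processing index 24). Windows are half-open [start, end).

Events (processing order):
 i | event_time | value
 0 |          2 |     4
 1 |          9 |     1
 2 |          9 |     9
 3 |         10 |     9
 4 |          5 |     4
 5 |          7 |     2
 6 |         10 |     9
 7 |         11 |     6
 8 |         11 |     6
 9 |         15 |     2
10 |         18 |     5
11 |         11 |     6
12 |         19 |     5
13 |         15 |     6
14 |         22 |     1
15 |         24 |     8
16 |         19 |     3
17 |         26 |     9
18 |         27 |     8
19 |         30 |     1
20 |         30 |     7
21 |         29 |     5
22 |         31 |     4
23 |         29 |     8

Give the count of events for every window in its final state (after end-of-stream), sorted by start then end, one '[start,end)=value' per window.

[0,8)=3 [8,16)=9 [16,24)=4 [24,32)=8

i=0 t=2 v=4: → [0,8); WM=−∞
i=1 t=9 v=1: → [8,16); WM=−∞
i=2 t=9 v=9: → [8,16); WM=−∞
i=3 t=10 v=9: → [8,16); WM=8; [0,8) fires=1
i=4 t=5 v=4: → [0,8); WM=8
i=5 t=7 v=2: → [0,8); WM=8
i=6 t=10 v=9: → [8,16); WM=8
i=7 t=11 v=6: → [8,16); WM=9
i=8 t=11 v=6: → [8,16); WM=9
i=9 t=15 v=2: → [8,16); WM=9
i=10 t=18 v=5: → [16,24); WM=9
i=11 t=11 v=6: → [8,16); WM=16; [8,16) fires=8
i=12 t=19 v=5: → [16,24); WM=16
i=13 t=15 v=6: → [8,16); WM=16
i=14 t=22 v=1: → [16,24); WM=16
i=15 t=24 v=8: → [24,32); WM=22
i=16 t=19 v=3: → [16,24); WM=22
i=17 t=26 v=9: → [24,32); WM=22
i=18 t=27 v=8: → [24,32); WM=22
i=19 t=30 v=1: → [24,32); WM=28; [16,24) fires=4
i=20 t=30 v=7: → [24,32); WM=28
i=21 t=29 v=5: → [24,32); WM=28
i=22 t=31 v=4: → [24,32); WM=28
i=23 t=29 v=8: → [24,32); WM=29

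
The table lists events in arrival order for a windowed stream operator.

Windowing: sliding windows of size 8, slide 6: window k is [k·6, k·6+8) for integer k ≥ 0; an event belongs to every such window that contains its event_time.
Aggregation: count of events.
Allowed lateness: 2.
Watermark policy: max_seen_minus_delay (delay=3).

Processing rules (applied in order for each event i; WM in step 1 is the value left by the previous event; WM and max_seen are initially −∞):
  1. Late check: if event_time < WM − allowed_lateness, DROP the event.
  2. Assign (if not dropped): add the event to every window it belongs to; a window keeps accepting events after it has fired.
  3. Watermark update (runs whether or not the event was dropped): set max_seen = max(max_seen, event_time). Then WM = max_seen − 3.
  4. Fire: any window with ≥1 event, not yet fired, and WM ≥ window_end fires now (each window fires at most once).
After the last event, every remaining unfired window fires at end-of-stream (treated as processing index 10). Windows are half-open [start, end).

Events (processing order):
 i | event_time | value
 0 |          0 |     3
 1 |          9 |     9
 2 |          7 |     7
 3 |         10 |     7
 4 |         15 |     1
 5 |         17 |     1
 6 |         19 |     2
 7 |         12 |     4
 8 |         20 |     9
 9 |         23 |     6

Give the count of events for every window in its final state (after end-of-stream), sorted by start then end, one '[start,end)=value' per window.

[0,8)=2 [6,14)=3 [12,20)=3 [18,26)=3

i=0 t=0 v=3: → [0,8); WM=-3
i=1 t=9 v=9: → [6,14); WM=6
i=2 t=7 v=7: → [6,14),[0,8); WM=6
i=3 t=10 v=7: → [6,14); WM=7
i=4 t=15 v=1: → [12,20); WM=12; [0,8) fires=2
i=5 t=17 v=1: → [12,20); WM=14; [6,14) fires=3
i=6 t=19 v=2: → [18,26),[12,20); WM=16
i=7 t=12 v=4: DROP (t<16-2); WM=16
i=8 t=20 v=9: → [18,26); WM=17
i=9 t=23 v=6: → [18,26); WM=20; [12,20) fires=3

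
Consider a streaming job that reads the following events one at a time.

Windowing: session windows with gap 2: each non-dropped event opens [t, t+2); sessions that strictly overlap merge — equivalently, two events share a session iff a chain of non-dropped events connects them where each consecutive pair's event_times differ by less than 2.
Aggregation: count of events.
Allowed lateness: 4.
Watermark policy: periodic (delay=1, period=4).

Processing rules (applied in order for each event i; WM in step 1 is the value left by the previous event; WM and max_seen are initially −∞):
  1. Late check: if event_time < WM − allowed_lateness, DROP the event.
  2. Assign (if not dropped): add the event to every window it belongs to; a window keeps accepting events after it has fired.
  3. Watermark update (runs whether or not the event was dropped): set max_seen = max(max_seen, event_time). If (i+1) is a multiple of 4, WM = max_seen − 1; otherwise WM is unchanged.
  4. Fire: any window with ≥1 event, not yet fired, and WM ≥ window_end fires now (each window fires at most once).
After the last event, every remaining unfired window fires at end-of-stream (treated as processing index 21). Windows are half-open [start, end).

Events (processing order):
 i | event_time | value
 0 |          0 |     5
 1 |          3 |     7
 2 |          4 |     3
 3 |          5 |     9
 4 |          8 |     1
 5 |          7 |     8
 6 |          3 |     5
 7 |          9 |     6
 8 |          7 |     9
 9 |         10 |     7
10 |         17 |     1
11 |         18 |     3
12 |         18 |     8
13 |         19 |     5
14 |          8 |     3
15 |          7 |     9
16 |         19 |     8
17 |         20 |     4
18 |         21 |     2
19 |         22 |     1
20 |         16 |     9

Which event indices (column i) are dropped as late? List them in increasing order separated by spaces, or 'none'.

i=0 t=0 v=5: → [0,2); WM=−∞
i=1 t=3 v=7: → [3,5); WM=−∞
i=2 t=4 v=3: → [3,6); WM=−∞
i=3 t=5 v=9: → [3,7); WM=4
i=4 t=8 v=1: → [8,10); WM=4
i=5 t=7 v=8: → [7,10); WM=4
i=6 t=3 v=5: → [3,7); WM=4
i=7 t=9 v=6: → [7,11); WM=8
i=8 t=7 v=9: → [7,11); WM=8
i=9 t=10 v=7: → [7,12); WM=8
i=10 t=17 v=1: → [17,19); WM=8
i=11 t=18 v=3: → [17,20); WM=17
i=12 t=18 v=8: → [17,20); WM=17
i=13 t=19 v=5: → [17,21); WM=17
i=14 t=8 v=3: DROP (t<17-4); WM=17
i=15 t=7 v=9: DROP (t<17-4); WM=18
i=16 t=19 v=8: → [17,21); WM=18
i=17 t=20 v=4: → [17,22); WM=18
i=18 t=21 v=2: → [17,23); WM=18
i=19 t=22 v=1: → [17,24); WM=21
i=20 t=16 v=9: DROP (t<21-4); WM=21

14 15 20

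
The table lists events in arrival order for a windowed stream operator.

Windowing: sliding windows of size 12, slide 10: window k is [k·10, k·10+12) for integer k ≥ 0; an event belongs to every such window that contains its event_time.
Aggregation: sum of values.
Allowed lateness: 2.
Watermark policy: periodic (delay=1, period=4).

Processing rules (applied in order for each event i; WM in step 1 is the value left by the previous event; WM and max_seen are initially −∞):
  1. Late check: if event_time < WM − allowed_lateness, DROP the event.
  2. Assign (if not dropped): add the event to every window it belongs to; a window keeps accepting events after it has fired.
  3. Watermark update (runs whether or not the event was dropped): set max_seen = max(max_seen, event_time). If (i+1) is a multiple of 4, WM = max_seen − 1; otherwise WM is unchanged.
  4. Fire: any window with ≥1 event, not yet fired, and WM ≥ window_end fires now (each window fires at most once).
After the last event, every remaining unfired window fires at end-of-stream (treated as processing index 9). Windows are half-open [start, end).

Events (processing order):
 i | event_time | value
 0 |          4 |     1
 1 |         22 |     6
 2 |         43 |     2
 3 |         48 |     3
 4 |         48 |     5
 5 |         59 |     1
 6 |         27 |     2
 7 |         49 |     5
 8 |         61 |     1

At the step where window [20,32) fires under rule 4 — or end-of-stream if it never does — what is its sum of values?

6

i=0 t=4 v=1: → [0,12); WM=−∞
i=1 t=22 v=6: → [20,32); WM=−∞
i=2 t=43 v=2: → [40,52); WM=−∞
i=3 t=48 v=3: → [40,52); WM=47; [0,12) fires=1 [20,32) fires=6
i=4 t=48 v=5: → [40,52); WM=47
i=5 t=59 v=1: → [50,62); WM=47
i=6 t=27 v=2: DROP (t<47-2); WM=47
i=7 t=49 v=5: → [40,52); WM=58; [40,52) fires=15
i=8 t=61 v=1: → [60,72),[50,62); WM=58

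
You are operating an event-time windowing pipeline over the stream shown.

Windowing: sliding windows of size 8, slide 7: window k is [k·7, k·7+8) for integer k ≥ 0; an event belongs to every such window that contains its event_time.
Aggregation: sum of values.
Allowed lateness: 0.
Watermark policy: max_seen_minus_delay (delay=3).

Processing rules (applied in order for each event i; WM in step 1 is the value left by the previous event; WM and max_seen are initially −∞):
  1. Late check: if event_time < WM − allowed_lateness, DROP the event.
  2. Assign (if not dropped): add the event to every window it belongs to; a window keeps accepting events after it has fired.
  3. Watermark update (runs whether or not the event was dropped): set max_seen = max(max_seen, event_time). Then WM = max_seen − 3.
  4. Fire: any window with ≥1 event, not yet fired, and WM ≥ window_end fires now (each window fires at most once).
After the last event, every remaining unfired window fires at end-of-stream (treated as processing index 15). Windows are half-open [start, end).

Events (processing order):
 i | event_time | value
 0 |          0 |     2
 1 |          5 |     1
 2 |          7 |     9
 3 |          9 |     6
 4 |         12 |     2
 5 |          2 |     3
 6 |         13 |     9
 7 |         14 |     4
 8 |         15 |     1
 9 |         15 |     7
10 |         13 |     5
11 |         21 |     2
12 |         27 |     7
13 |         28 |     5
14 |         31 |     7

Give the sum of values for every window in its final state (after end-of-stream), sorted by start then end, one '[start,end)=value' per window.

i=0 t=0 v=2: → [0,8); WM=-3
i=1 t=5 v=1: → [0,8); WM=2
i=2 t=7 v=9: → [7,15),[0,8); WM=4
i=3 t=9 v=6: → [7,15); WM=6
i=4 t=12 v=2: → [7,15); WM=9; [0,8) fires=12
i=5 t=2 v=3: DROP (t<9-0); WM=9
i=6 t=13 v=9: → [7,15); WM=10
i=7 t=14 v=4: → [14,22),[7,15); WM=11
i=8 t=15 v=1: → [14,22); WM=12
i=9 t=15 v=7: → [14,22); WM=12
i=10 t=13 v=5: → [7,15); WM=12
i=11 t=21 v=2: → [21,29),[14,22); WM=18; [7,15) fires=35
i=12 t=27 v=7: → [21,29); WM=24; [14,22) fires=14
i=13 t=28 v=5: → [28,36),[21,29); WM=25
i=14 t=31 v=7: → [28,36); WM=28

[0,8)=12 [7,15)=35 [14,22)=14 [21,29)=14 [28,36)=12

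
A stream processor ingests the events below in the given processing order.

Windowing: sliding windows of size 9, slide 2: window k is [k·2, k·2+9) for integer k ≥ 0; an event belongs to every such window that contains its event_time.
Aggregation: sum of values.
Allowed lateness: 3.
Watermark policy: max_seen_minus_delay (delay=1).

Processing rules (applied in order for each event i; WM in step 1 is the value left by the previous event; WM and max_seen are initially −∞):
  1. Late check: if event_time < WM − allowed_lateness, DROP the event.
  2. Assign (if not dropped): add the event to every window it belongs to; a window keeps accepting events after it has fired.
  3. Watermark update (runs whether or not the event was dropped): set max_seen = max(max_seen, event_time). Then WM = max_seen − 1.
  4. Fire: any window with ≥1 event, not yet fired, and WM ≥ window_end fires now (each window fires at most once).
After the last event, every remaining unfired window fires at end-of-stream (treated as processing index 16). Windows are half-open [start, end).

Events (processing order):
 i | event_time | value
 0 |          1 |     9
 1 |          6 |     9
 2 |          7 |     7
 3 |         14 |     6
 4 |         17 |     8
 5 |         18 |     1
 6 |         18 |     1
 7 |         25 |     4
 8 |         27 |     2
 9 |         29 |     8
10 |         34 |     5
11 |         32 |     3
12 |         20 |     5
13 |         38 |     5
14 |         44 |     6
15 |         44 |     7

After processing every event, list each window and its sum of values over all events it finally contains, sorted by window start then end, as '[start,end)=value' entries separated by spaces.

[0,9)=25 [2,11)=16 [4,13)=16 [6,15)=22 [8,17)=6 [10,19)=16 [12,21)=16 [14,23)=16 [16,25)=10 [18,27)=6 [20,29)=6 [22,31)=14 [24,33)=17 [26,35)=18 [28,37)=16 [30,39)=13 [32,41)=13 [34,43)=10 [36,45)=18 [38,47)=18 [40,49)=13 [42,51)=13 [44,53)=13

i=0 t=1 v=9: → [0,9); WM=0
i=1 t=6 v=9: → [6,15),[4,13),[2,11),[0,9); WM=5
i=2 t=7 v=7: → [6,15),[4,13),[2,11),[0,9); WM=6
i=3 t=14 v=6: → [14,23),[12,21),[10,19),[8,17),[6,15); WM=13; [0,9) fires=25 [2,11) fires=16 [4,13) fires=16
i=4 t=17 v=8: → [16,25),[14,23),[12,21),[10,19); WM=16; [6,15) fires=22
i=5 t=18 v=1: → [18,27),[16,25),[14,23),[12,21),[10,19); WM=17; [8,17) fires=6
i=6 t=18 v=1: → [18,27),[16,25),[14,23),[12,21),[10,19); WM=17
i=7 t=25 v=4: → [24,33),[22,31),[20,29),[18,27); WM=24; [10,19) fires=16 [12,21) fires=16 [14,23) fires=16
i=8 t=27 v=2: → [26,35),[24,33),[22,31),[20,29); WM=26; [16,25) fires=10
i=9 t=29 v=8: → [28,37),[26,35),[24,33),[22,31); WM=28; [18,27) fires=6
i=10 t=34 v=5: → [34,43),[32,41),[30,39),[28,37),[26,35); WM=33; [20,29) fires=6 [22,31) fires=14 [24,33) fires=14
i=11 t=32 v=3: → [32,41),[30,39),[28,37),[26,35),[24,33); WM=33
i=12 t=20 v=5: DROP (t<33-3); WM=33
i=13 t=38 v=5: → [38,47),[36,45),[34,43),[32,41),[30,39); WM=37; [26,35) fires=18 [28,37) fires=16
i=14 t=44 v=6: → [44,53),[42,51),[40,49),[38,47),[36,45); WM=43; [30,39) fires=13 [32,41) fires=13 [34,43) fires=10
i=15 t=44 v=7: → [44,53),[42,51),[40,49),[38,47),[36,45); WM=43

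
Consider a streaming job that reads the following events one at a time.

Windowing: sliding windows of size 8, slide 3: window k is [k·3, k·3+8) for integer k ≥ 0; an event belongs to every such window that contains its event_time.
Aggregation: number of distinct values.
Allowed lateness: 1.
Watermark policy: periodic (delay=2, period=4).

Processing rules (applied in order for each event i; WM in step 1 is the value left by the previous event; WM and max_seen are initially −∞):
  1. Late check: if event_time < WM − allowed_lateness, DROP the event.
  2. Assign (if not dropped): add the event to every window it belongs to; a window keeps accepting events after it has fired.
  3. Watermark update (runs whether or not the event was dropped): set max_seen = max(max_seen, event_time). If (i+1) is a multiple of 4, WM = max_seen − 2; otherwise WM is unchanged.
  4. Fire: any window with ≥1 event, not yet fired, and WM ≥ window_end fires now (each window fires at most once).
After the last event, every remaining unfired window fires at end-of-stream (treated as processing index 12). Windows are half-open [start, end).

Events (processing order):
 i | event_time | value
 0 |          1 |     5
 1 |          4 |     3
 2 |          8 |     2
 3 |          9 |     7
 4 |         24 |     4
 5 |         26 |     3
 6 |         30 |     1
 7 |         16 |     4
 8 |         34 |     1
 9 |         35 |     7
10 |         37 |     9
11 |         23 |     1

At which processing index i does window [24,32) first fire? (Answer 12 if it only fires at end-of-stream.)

i=0 t=1 v=5: → [0,8); WM=−∞
i=1 t=4 v=3: → [3,11),[0,8); WM=−∞
i=2 t=8 v=2: → [6,14),[3,11); WM=−∞
i=3 t=9 v=7: → [9,17),[6,14),[3,11); WM=7
i=4 t=24 v=4: → [24,32),[21,29),[18,26); WM=7
i=5 t=26 v=3: → [24,32),[21,29); WM=7
i=6 t=30 v=1: → [30,38),[27,35),[24,32); WM=7
i=7 t=16 v=4: → [15,23),[12,20),[9,17); WM=28; [0,8) fires=2 [3,11) fires=3 [6,14) fires=2 [9,17) fires=2 [12,20) fires=1 [15,23) fires=1 [18,26) fires=1
i=8 t=34 v=1: → [33,41),[30,38),[27,35); WM=28
i=9 t=35 v=7: → [33,41),[30,38); WM=28
i=10 t=37 v=9: → [36,44),[33,41),[30,38); WM=28
i=11 t=23 v=1: DROP (t<28-1); WM=35; [21,29) fires=2 [24,32) fires=3 [27,35) fires=1

11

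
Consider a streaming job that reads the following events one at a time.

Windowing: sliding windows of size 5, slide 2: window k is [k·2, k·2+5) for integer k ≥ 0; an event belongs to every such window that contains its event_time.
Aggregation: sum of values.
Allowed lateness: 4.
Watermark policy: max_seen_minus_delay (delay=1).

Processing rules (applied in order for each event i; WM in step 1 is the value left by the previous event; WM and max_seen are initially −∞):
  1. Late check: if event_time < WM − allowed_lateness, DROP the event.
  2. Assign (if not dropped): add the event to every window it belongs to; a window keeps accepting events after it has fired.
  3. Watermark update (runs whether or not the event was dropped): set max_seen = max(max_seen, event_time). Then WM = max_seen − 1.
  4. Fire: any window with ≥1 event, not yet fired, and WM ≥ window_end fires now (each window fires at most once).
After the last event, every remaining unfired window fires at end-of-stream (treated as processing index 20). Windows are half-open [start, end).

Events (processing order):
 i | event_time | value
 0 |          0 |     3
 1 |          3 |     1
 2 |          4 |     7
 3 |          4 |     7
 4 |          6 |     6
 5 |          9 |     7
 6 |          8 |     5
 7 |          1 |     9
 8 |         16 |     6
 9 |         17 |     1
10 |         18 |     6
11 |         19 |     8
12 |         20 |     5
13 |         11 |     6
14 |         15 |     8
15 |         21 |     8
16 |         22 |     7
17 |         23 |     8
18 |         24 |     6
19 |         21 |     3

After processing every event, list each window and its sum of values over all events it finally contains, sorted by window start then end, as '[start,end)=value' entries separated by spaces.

[0,5)=18 [2,7)=21 [4,9)=25 [6,11)=18 [8,13)=12 [12,17)=14 [14,19)=21 [16,21)=26 [18,23)=37 [20,25)=37 [22,27)=21 [24,29)=6

i=0 t=0 v=3: → [0,5); WM=-1
i=1 t=3 v=1: → [2,7),[0,5); WM=2
i=2 t=4 v=7: → [4,9),[2,7),[0,5); WM=3
i=3 t=4 v=7: → [4,9),[2,7),[0,5); WM=3
i=4 t=6 v=6: → [6,11),[4,9),[2,7); WM=5; [0,5) fires=18
i=5 t=9 v=7: → [8,13),[6,11); WM=8; [2,7) fires=21
i=6 t=8 v=5: → [8,13),[6,11),[4,9); WM=8
i=7 t=1 v=9: DROP (t<8-4); WM=8
i=8 t=16 v=6: → [16,21),[14,19),[12,17); WM=15; [4,9) fires=25 [6,11) fires=18 [8,13) fires=12
i=9 t=17 v=1: → [16,21),[14,19); WM=16
i=10 t=18 v=6: → [18,23),[16,21),[14,19); WM=17; [12,17) fires=6
i=11 t=19 v=8: → [18,23),[16,21); WM=18
i=12 t=20 v=5: → [20,25),[18,23),[16,21); WM=19; [14,19) fires=13
i=13 t=11 v=6: DROP (t<19-4); WM=19
i=14 t=15 v=8: → [14,19),[12,17); WM=19
i=15 t=21 v=8: → [20,25),[18,23); WM=20
i=16 t=22 v=7: → [22,27),[20,25),[18,23); WM=21; [16,21) fires=26
i=17 t=23 v=8: → [22,27),[20,25); WM=22
i=18 t=24 v=6: → [24,29),[22,27),[20,25); WM=23; [18,23) fires=34
i=19 t=21 v=3: → [20,25),[18,23); WM=23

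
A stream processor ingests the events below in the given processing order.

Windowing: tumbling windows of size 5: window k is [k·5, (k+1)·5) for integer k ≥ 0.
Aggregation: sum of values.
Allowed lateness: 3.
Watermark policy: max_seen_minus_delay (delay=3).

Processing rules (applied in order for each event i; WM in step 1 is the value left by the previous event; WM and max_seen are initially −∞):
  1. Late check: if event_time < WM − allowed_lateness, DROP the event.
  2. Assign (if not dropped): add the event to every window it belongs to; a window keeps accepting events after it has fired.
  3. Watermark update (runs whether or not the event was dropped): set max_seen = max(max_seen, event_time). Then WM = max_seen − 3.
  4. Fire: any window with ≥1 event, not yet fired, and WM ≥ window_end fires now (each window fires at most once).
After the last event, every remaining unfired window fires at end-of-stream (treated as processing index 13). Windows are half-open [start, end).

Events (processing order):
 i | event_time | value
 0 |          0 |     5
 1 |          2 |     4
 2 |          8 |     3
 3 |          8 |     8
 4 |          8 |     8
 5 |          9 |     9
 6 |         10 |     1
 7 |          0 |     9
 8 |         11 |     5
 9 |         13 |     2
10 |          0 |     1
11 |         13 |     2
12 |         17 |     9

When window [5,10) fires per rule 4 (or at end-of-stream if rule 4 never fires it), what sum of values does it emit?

28

i=0 t=0 v=5: → [0,5); WM=-3
i=1 t=2 v=4: → [0,5); WM=-1
i=2 t=8 v=3: → [5,10); WM=5; [0,5) fires=9
i=3 t=8 v=8: → [5,10); WM=5
i=4 t=8 v=8: → [5,10); WM=5
i=5 t=9 v=9: → [5,10); WM=6
i=6 t=10 v=1: → [10,15); WM=7
i=7 t=0 v=9: DROP (t<7-3); WM=7
i=8 t=11 v=5: → [10,15); WM=8
i=9 t=13 v=2: → [10,15); WM=10; [5,10) fires=28
i=10 t=0 v=1: DROP (t<10-3); WM=10
i=11 t=13 v=2: → [10,15); WM=10
i=12 t=17 v=9: → [15,20); WM=14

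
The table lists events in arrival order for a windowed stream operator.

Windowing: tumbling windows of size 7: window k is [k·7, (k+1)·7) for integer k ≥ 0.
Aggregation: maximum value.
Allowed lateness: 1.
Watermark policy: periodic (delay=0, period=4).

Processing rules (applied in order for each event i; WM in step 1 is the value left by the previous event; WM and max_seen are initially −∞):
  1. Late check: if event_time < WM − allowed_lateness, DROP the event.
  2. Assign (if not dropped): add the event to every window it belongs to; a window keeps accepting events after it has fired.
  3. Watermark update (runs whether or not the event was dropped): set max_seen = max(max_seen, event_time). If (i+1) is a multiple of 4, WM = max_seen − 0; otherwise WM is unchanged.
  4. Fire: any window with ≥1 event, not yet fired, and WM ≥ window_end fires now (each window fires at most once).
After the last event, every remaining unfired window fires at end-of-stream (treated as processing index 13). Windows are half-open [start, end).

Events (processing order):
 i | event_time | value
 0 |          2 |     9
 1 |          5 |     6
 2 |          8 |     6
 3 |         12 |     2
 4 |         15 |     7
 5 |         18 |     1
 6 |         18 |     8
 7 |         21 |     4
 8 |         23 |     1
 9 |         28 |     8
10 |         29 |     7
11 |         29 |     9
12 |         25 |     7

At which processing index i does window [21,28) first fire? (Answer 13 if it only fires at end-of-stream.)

11

i=0 t=2 v=9: → [0,7); WM=−∞
i=1 t=5 v=6: → [0,7); WM=−∞
i=2 t=8 v=6: → [7,14); WM=−∞
i=3 t=12 v=2: → [7,14); WM=12; [0,7) fires=9
i=4 t=15 v=7: → [14,21); WM=12
i=5 t=18 v=1: → [14,21); WM=12
i=6 t=18 v=8: → [14,21); WM=12
i=7 t=21 v=4: → [21,28); WM=21; [7,14) fires=6 [14,21) fires=8
i=8 t=23 v=1: → [21,28); WM=21
i=9 t=28 v=8: → [28,35); WM=21
i=10 t=29 v=7: → [28,35); WM=21
i=11 t=29 v=9: → [28,35); WM=29; [21,28) fires=4
i=12 t=25 v=7: DROP (t<29-1); WM=29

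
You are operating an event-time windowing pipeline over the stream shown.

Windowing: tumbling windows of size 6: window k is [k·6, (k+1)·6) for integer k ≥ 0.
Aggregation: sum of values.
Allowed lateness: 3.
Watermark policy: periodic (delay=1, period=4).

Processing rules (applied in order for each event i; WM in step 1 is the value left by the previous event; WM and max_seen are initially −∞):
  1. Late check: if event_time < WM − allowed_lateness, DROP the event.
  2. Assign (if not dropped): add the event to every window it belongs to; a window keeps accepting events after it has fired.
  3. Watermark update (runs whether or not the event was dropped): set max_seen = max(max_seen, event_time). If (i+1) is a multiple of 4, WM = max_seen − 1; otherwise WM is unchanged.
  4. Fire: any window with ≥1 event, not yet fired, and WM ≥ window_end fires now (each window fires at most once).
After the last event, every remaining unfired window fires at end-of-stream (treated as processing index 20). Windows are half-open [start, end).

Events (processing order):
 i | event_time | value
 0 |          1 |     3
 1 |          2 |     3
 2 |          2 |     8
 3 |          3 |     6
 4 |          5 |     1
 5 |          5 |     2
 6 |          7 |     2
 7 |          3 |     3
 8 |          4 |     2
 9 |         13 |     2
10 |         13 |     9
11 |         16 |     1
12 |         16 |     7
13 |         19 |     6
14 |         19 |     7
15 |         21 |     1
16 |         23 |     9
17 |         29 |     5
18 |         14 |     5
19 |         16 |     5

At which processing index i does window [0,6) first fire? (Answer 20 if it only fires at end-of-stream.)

i=0 t=1 v=3: → [0,6); WM=−∞
i=1 t=2 v=3: → [0,6); WM=−∞
i=2 t=2 v=8: → [0,6); WM=−∞
i=3 t=3 v=6: → [0,6); WM=2
i=4 t=5 v=1: → [0,6); WM=2
i=5 t=5 v=2: → [0,6); WM=2
i=6 t=7 v=2: → [6,12); WM=2
i=7 t=3 v=3: → [0,6); WM=6; [0,6) fires=26
i=8 t=4 v=2: → [0,6); WM=6
i=9 t=13 v=2: → [12,18); WM=6
i=10 t=13 v=9: → [12,18); WM=6
i=11 t=16 v=1: → [12,18); WM=15; [6,12) fires=2
i=12 t=16 v=7: → [12,18); WM=15
i=13 t=19 v=6: → [18,24); WM=15
i=14 t=19 v=7: → [18,24); WM=15
i=15 t=21 v=1: → [18,24); WM=20; [12,18) fires=19
i=16 t=23 v=9: → [18,24); WM=20
i=17 t=29 v=5: → [24,30); WM=20
i=18 t=14 v=5: DROP (t<20-3); WM=20
i=19 t=16 v=5: DROP (t<20-3); WM=28; [18,24) fires=23

7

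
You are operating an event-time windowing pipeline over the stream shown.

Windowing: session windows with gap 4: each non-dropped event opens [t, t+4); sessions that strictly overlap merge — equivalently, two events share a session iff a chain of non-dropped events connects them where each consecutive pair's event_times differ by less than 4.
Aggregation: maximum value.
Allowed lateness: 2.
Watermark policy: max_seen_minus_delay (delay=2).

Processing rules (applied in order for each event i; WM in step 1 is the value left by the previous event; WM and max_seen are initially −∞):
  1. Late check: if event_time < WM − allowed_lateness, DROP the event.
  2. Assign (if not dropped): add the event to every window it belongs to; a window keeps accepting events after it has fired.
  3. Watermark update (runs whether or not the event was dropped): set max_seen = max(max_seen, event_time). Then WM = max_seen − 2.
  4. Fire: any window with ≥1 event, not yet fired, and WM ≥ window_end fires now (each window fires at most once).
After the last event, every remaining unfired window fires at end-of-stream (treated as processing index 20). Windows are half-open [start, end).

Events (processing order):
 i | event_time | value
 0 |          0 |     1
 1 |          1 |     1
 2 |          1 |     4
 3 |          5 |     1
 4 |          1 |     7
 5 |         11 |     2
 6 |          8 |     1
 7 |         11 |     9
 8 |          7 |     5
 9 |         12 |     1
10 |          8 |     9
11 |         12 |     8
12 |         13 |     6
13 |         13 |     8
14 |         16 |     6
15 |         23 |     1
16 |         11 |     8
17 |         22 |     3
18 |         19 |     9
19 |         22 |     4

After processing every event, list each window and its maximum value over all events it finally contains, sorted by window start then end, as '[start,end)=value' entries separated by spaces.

i=0 t=0 v=1: → [0,4); WM=-2
i=1 t=1 v=1: → [0,5); WM=-1
i=2 t=1 v=4: → [0,5); WM=-1
i=3 t=5 v=1: → [5,9); WM=3
i=4 t=1 v=7: → [0,5); WM=3
i=5 t=11 v=2: → [11,15); WM=9
i=6 t=8 v=1: → [5,15); WM=9
i=7 t=11 v=9: → [5,15); WM=9
i=8 t=7 v=5: → [5,15); WM=9
i=9 t=12 v=1: → [5,16); WM=10
i=10 t=8 v=9: → [5,16); WM=10
i=11 t=12 v=8: → [5,16); WM=10
i=12 t=13 v=6: → [5,17); WM=11
i=13 t=13 v=8: → [5,17); WM=11
i=14 t=16 v=6: → [5,20); WM=14
i=15 t=23 v=1: → [23,27); WM=21
i=16 t=11 v=8: DROP (t<21-2); WM=21
i=17 t=22 v=3: → [22,27); WM=21
i=18 t=19 v=9: → [5,27); WM=21
i=19 t=22 v=4: → [5,27); WM=21

[0,5)=7 [5,27)=9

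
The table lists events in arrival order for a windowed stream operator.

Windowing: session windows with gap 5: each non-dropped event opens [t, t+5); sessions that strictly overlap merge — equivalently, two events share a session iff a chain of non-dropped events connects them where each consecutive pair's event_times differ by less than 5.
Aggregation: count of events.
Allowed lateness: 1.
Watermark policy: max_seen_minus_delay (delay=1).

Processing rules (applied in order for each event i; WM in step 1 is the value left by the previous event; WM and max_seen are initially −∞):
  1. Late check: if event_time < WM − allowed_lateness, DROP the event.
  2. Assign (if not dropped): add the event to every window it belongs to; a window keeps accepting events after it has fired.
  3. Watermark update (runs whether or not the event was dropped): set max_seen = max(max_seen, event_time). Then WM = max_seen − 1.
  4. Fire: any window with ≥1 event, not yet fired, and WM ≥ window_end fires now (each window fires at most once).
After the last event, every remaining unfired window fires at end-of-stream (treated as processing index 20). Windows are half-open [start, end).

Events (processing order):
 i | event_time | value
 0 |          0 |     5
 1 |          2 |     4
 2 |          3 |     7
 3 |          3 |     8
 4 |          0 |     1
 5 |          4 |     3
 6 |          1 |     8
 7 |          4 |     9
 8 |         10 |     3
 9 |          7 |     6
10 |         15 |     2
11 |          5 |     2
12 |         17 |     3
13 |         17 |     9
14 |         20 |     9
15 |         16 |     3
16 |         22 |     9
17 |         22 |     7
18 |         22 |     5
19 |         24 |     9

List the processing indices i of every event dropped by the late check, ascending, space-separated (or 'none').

i=0 t=0 v=5: → [0,5); WM=-1
i=1 t=2 v=4: → [0,7); WM=1
i=2 t=3 v=7: → [0,8); WM=2
i=3 t=3 v=8: → [0,8); WM=2
i=4 t=0 v=1: DROP (t<2-1); WM=2
i=5 t=4 v=3: → [0,9); WM=3
i=6 t=1 v=8: DROP (t<3-1); WM=3
i=7 t=4 v=9: → [0,9); WM=3
i=8 t=10 v=3: → [10,15); WM=9
i=9 t=7 v=6: DROP (t<9-1); WM=9
i=10 t=15 v=2: → [15,20); WM=14
i=11 t=5 v=2: DROP (t<14-1); WM=14
i=12 t=17 v=3: → [15,22); WM=16
i=13 t=17 v=9: → [15,22); WM=16
i=14 t=20 v=9: → [15,25); WM=19
i=15 t=16 v=3: DROP (t<19-1); WM=19
i=16 t=22 v=9: → [15,27); WM=21
i=17 t=22 v=7: → [15,27); WM=21
i=18 t=22 v=5: → [15,27); WM=21
i=19 t=24 v=9: → [15,29); WM=23

4 6 9 11 15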